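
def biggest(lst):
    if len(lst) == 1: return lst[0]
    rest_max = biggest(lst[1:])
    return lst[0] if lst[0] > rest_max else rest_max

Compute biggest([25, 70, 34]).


biggest([25, 70, 34]): compare 25 with biggest([70, 34])
biggest([70, 34]): compare 70 with biggest([34])
biggest([34]) = 34  (base case)
Compare 70 with 34 -> 70
Compare 25 with 70 -> 70

70


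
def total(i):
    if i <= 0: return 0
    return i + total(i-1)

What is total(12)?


total(12)
= 12 + 11 + 10 + 9 + 8 + 7 + 6 + 5 + 4 + 3 + 2 + 1 + total(0)
= 12 + 11 + 10 + 9 + 8 + 7 + 6 + 5 + 4 + 3 + 2 + 1 + 0
= 78

78


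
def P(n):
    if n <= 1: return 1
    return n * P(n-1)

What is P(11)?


P(11)
= 11 * P(10)
= 11 * 10 * P(9)
= 11 * 10 * 9 * P(8)
= 11 * 10 * 9 * 8 * P(7)
= 11 * 10 * 9 * 8 * 7 * P(6)
= 11 * 10 * 9 * 8 * 7 * 6 * P(5)
= 11 * 10 * 9 * 8 * 7 * 6 * 5 * P(4)
= 11 * 10 * 9 * 8 * 7 * 6 * 5 * 4 * P(3)
= 11 * 10 * 9 * 8 * 7 * 6 * 5 * 4 * 3 * P(2)
= 11 * 10 * 9 * 8 * 7 * 6 * 5 * 4 * 3 * 2 * P(1)
= 11 * 10 * 9 * 8 * 7 * 6 * 5 * 4 * 3 * 2 * 1
= 39916800

39916800


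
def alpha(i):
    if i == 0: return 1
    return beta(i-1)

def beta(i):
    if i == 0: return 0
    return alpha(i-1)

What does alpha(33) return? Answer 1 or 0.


alpha(33) = beta(32)
beta(32) = alpha(31)
alpha(31) = beta(30)
beta(30) = alpha(29)
alpha(29) = beta(28)
beta(28) = alpha(27)
alpha(27) = beta(26)
beta(26) = alpha(25)
alpha(25) = beta(24)
beta(24) = alpha(23)
alpha(23) = beta(22)
beta(22) = alpha(21)
alpha(21) = beta(20)
beta(20) = alpha(19)
alpha(19) = beta(18)
beta(18) = alpha(17)
alpha(17) = beta(16)
beta(16) = alpha(15)
alpha(15) = beta(14)
beta(14) = alpha(13)
alpha(13) = beta(12)
beta(12) = alpha(11)
alpha(11) = beta(10)
beta(10) = alpha(9)
alpha(9) = beta(8)
beta(8) = alpha(7)
alpha(7) = beta(6)
beta(6) = alpha(5)
alpha(5) = beta(4)
beta(4) = alpha(3)
alpha(3) = beta(2)
beta(2) = alpha(1)
alpha(1) = beta(0)
beta(0) = 0  (base case)
Result: 0

0


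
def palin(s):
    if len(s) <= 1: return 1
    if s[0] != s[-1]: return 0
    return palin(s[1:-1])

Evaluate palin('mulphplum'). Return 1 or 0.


palin('mulphplum'): s[0]='m' == s[-1]='m' -> check palin('ulphplu')
palin('ulphplu'): s[0]='u' == s[-1]='u' -> check palin('lphpl')
palin('lphpl'): s[0]='l' == s[-1]='l' -> check palin('php')
palin('php'): s[0]='p' == s[-1]='p' -> check palin('h')
palin('h'): len <= 1 -> return 1  (base case)
Result: 1 (palindrome)

1


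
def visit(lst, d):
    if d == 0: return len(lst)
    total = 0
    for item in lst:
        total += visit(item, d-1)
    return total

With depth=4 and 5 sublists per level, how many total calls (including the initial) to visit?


At depth 0 (root): 1 call
At depth 1: each of 1 parents calls visit on 5 children = 5 calls
At depth 2: each of 5 parents calls visit on 5 children = 25 calls
At depth 3: each of 25 parents calls visit on 5 children = 125 calls
At depth 4: each of 125 parents calls visit on 5 children = 625 calls
Total: 1 + 5 + 25 + 125 + 625 = 781

781


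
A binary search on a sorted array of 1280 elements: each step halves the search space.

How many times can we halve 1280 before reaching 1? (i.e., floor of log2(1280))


1280 / 2 = 640
640 / 2 = 320
320 / 2 = 160
160 / 2 = 80
80 / 2 = 40
40 / 2 = 20
20 / 2 = 10
10 / 2 = 5
5 / 2 = 2
2 / 2 = 1
Reached 1 after 10 halvings

10


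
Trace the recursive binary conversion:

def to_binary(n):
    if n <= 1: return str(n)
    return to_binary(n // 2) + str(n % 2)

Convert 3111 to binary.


to_binary(3111) = to_binary(1555) + '1'
to_binary(1555) = to_binary(777) + '1'
to_binary(777) = to_binary(388) + '1'
to_binary(388) = to_binary(194) + '0'
to_binary(194) = to_binary(97) + '0'
to_binary(97) = to_binary(48) + '1'
to_binary(48) = to_binary(24) + '0'
to_binary(24) = to_binary(12) + '0'
to_binary(12) = to_binary(6) + '0'
to_binary(6) = to_binary(3) + '0'
to_binary(3) = to_binary(1) + '1'
to_binary(1) = '1'  (base case)
Concatenating: '1' + '1' + '0' + '0' + '0' + '0' + '1' + '0' + '0' + '1' + '1' + '1' = '110000100111'

110000100111


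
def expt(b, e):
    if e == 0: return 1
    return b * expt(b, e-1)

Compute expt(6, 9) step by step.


expt(6, 9)
= 6 * expt(6, 8)
= 6 * 6 * expt(6, 7)
= 6 * 6 * 6 * expt(6, 6)
= 6 * 6 * 6 * 6 * expt(6, 5)
= 6 * 6 * 6 * 6 * 6 * expt(6, 4)
= 6 * 6 * 6 * 6 * 6 * 6 * expt(6, 3)
= 6 * 6 * 6 * 6 * 6 * 6 * 6 * expt(6, 2)
= 6 * 6 * 6 * 6 * 6 * 6 * 6 * 6 * expt(6, 1)
= 6 * 6 * 6 * 6 * 6 * 6 * 6 * 6 * 6 * expt(6, 0)
= 6 * 6 * 6 * 6 * 6 * 6 * 6 * 6 * 6 * 1
= 10077696

10077696


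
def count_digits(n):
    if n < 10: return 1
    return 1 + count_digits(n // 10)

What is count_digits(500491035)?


count_digits(500491035) = 1 + count_digits(50049103)
count_digits(50049103) = 1 + count_digits(5004910)
count_digits(5004910) = 1 + count_digits(500491)
count_digits(500491) = 1 + count_digits(50049)
count_digits(50049) = 1 + count_digits(5004)
count_digits(5004) = 1 + count_digits(500)
count_digits(500) = 1 + count_digits(50)
count_digits(50) = 1 + count_digits(5)
count_digits(5) = 1  (base case: 5 < 10)
Unwinding: 1 + 1 + 1 + 1 + 1 + 1 + 1 + 1 + 1 = 9

9


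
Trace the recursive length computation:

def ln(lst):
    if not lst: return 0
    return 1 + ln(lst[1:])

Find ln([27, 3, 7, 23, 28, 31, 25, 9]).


ln([27, 3, 7, 23, 28, 31, 25, 9]) = 1 + ln([3, 7, 23, 28, 31, 25, 9])
ln([3, 7, 23, 28, 31, 25, 9]) = 1 + ln([7, 23, 28, 31, 25, 9])
ln([7, 23, 28, 31, 25, 9]) = 1 + ln([23, 28, 31, 25, 9])
ln([23, 28, 31, 25, 9]) = 1 + ln([28, 31, 25, 9])
ln([28, 31, 25, 9]) = 1 + ln([31, 25, 9])
ln([31, 25, 9]) = 1 + ln([25, 9])
ln([25, 9]) = 1 + ln([9])
ln([9]) = 1 + ln([])
ln([]) = 0  (base case)
Unwinding: 1 + 1 + 1 + 1 + 1 + 1 + 1 + 1 + 0 = 8

8


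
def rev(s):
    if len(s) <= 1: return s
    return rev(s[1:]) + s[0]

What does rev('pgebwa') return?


rev('pgebwa') = rev('gebwa') + 'p'
rev('gebwa') = rev('ebwa') + 'g'
rev('ebwa') = rev('bwa') + 'e'
rev('bwa') = rev('wa') + 'b'
rev('wa') = rev('a') + 'w'
rev('a') = 'a'  (base case)
Concatenating: 'a' + 'w' + 'b' + 'e' + 'g' + 'p' = 'awbegp'

awbegp


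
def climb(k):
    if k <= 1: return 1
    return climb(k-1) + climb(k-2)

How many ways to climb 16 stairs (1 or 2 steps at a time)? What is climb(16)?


Building up from base cases:
climb(0) = 1
climb(1) = 1
climb(2) = climb(1) + climb(0) = 1 + 1 = 2
climb(3) = climb(2) + climb(1) = 2 + 1 = 3
climb(4) = climb(3) + climb(2) = 3 + 2 = 5
climb(5) = climb(4) + climb(3) = 5 + 3 = 8
climb(6) = climb(5) + climb(4) = 8 + 5 = 13
climb(7) = climb(6) + climb(5) = 13 + 8 = 21
climb(8) = climb(7) + climb(6) = 21 + 13 = 34
climb(9) = climb(8) + climb(7) = 34 + 21 = 55
climb(10) = climb(9) + climb(8) = 55 + 34 = 89
climb(11) = climb(10) + climb(9) = 89 + 55 = 144
climb(12) = climb(11) + climb(10) = 144 + 89 = 233
climb(13) = climb(12) + climb(11) = 233 + 144 = 377
climb(14) = climb(13) + climb(12) = 377 + 233 = 610
climb(15) = climb(14) + climb(13) = 610 + 377 = 987
climb(16) = climb(15) + climb(14) = 987 + 610 = 1597

1597


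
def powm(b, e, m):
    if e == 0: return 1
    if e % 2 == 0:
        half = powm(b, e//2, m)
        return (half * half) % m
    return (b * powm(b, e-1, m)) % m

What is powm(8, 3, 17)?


powm(8, 3, 17): e is odd, compute powm(8, 2, 17)
  powm(8, 2, 17): e is even, compute powm(8, 1, 17)
    powm(8, 1, 17): e is odd, compute powm(8, 0, 17)
      powm(8, 0, 17) = 1
    (8 * 1) % 17 = 8
  half=8, (8*8) % 17 = 13
(8 * 13) % 17 = 2

2


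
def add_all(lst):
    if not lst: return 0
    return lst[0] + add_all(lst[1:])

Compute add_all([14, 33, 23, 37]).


add_all([14, 33, 23, 37]) = 14 + add_all([33, 23, 37])
add_all([33, 23, 37]) = 33 + add_all([23, 37])
add_all([23, 37]) = 23 + add_all([37])
add_all([37]) = 37 + add_all([])
add_all([]) = 0  (base case)
Total: 14 + 33 + 23 + 37 + 0 = 107

107


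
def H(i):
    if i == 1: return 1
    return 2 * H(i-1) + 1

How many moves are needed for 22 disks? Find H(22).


H(22) = 2 * H(21) + 1
H(21) = 2 * H(20) + 1
H(20) = 2 * H(19) + 1
H(19) = 2 * H(18) + 1
H(18) = 2 * H(17) + 1
H(17) = 2 * H(16) + 1
H(16) = 2 * H(15) + 1
H(15) = 2 * H(14) + 1
H(14) = 2 * H(13) + 1
H(13) = 2 * H(12) + 1
H(12) = 2 * H(11) + 1
H(11) = 2 * H(10) + 1
H(10) = 2 * H(9) + 1
H(9) = 2 * H(8) + 1
H(8) = 2 * H(7) + 1
H(7) = 2 * H(6) + 1
H(6) = 2 * H(5) + 1
H(5) = 2 * H(4) + 1
H(4) = 2 * H(3) + 1
H(3) = 2 * H(2) + 1
H(2) = 2 * H(1) + 1
H(1) = 1  (base case)
H(2) = 2 * 1 + 1 = 3
H(3) = 2 * 3 + 1 = 7
H(4) = 2 * 7 + 1 = 15
H(5) = 2 * 15 + 1 = 31
H(6) = 2 * 31 + 1 = 63
H(7) = 2 * 63 + 1 = 127
H(8) = 2 * 127 + 1 = 255
H(9) = 2 * 255 + 1 = 511
H(10) = 2 * 511 + 1 = 1023
H(11) = 2 * 1023 + 1 = 2047
H(12) = 2 * 2047 + 1 = 4095
H(13) = 2 * 4095 + 1 = 8191
H(14) = 2 * 8191 + 1 = 16383
H(15) = 2 * 16383 + 1 = 32767
H(16) = 2 * 32767 + 1 = 65535
H(17) = 2 * 65535 + 1 = 131071
H(18) = 2 * 131071 + 1 = 262143
H(19) = 2 * 262143 + 1 = 524287
H(20) = 2 * 524287 + 1 = 1048575
H(21) = 2 * 1048575 + 1 = 2097151
H(22) = 2 * 2097151 + 1 = 4194303

4194303


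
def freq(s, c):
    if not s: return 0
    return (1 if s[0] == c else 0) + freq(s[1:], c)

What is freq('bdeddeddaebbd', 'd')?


s[0]='b' != 'd' -> 0
s[0]='d' == 'd' -> 1
s[0]='e' != 'd' -> 0
s[0]='d' == 'd' -> 1
s[0]='d' == 'd' -> 1
s[0]='e' != 'd' -> 0
s[0]='d' == 'd' -> 1
s[0]='d' == 'd' -> 1
s[0]='a' != 'd' -> 0
s[0]='e' != 'd' -> 0
s[0]='b' != 'd' -> 0
s[0]='b' != 'd' -> 0
s[0]='d' == 'd' -> 1
Sum: 0 + 1 + 0 + 1 + 1 + 0 + 1 + 1 + 0 + 0 + 0 + 0 + 1 = 6

6


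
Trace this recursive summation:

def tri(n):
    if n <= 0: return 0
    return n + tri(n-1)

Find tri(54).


tri(54)
= 54 + 53 + 52 + 51 + 50 + 49 + 48 + 47 + 46 + 45 + 44 + 43 + 42 + 41 + 40 + 39 + 38 + 37 + 36 + 35 + 34 + 33 + 32 + 31 + 30 + 29 + 28 + 27 + 26 + 25 + 24 + 23 + 22 + 21 + 20 + 19 + 18 + 17 + 16 + 15 + 14 + 13 + 12 + 11 + 10 + 9 + 8 + 7 + 6 + 5 + 4 + 3 + 2 + 1 + tri(0)
= 54 + 53 + 52 + 51 + 50 + 49 + 48 + 47 + 46 + 45 + 44 + 43 + 42 + 41 + 40 + 39 + 38 + 37 + 36 + 35 + 34 + 33 + 32 + 31 + 30 + 29 + 28 + 27 + 26 + 25 + 24 + 23 + 22 + 21 + 20 + 19 + 18 + 17 + 16 + 15 + 14 + 13 + 12 + 11 + 10 + 9 + 8 + 7 + 6 + 5 + 4 + 3 + 2 + 1 + 0
= 1485

1485


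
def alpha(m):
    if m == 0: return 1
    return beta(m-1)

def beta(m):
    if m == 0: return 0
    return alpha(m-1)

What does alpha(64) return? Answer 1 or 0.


alpha(64) = beta(63)
beta(63) = alpha(62)
alpha(62) = beta(61)
beta(61) = alpha(60)
alpha(60) = beta(59)
beta(59) = alpha(58)
alpha(58) = beta(57)
beta(57) = alpha(56)
alpha(56) = beta(55)
beta(55) = alpha(54)
alpha(54) = beta(53)
beta(53) = alpha(52)
alpha(52) = beta(51)
beta(51) = alpha(50)
alpha(50) = beta(49)
beta(49) = alpha(48)
alpha(48) = beta(47)
beta(47) = alpha(46)
alpha(46) = beta(45)
beta(45) = alpha(44)
alpha(44) = beta(43)
beta(43) = alpha(42)
alpha(42) = beta(41)
beta(41) = alpha(40)
alpha(40) = beta(39)
beta(39) = alpha(38)
alpha(38) = beta(37)
beta(37) = alpha(36)
alpha(36) = beta(35)
beta(35) = alpha(34)
alpha(34) = beta(33)
beta(33) = alpha(32)
alpha(32) = beta(31)
beta(31) = alpha(30)
alpha(30) = beta(29)
beta(29) = alpha(28)
alpha(28) = beta(27)
beta(27) = alpha(26)
alpha(26) = beta(25)
beta(25) = alpha(24)
alpha(24) = beta(23)
beta(23) = alpha(22)
alpha(22) = beta(21)
beta(21) = alpha(20)
alpha(20) = beta(19)
beta(19) = alpha(18)
alpha(18) = beta(17)
beta(17) = alpha(16)
alpha(16) = beta(15)
beta(15) = alpha(14)
alpha(14) = beta(13)
beta(13) = alpha(12)
alpha(12) = beta(11)
beta(11) = alpha(10)
alpha(10) = beta(9)
beta(9) = alpha(8)
alpha(8) = beta(7)
beta(7) = alpha(6)
alpha(6) = beta(5)
beta(5) = alpha(4)
alpha(4) = beta(3)
beta(3) = alpha(2)
alpha(2) = beta(1)
beta(1) = alpha(0)
alpha(0) = 1  (base case)
Result: 1

1


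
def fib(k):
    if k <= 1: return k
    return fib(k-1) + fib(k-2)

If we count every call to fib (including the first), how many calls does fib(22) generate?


Let C(n) = total calls for fib(n)
C(0) = 1, C(1) = 1
C(2) = 1 + C(1) + C(0) = 1 + 1 + 1 = 3
C(3) = 1 + C(2) + C(1) = 1 + 3 + 1 = 5
C(4) = 1 + C(3) + C(2) = 1 + 5 + 3 = 9
C(5) = 1 + C(4) + C(3) = 1 + 9 + 5 = 15
C(6) = 1 + C(5) + C(4) = 1 + 15 + 9 = 25
C(7) = 1 + C(6) + C(5) = 1 + 25 + 15 = 41
C(8) = 1 + C(7) + C(6) = 1 + 41 + 25 = 67
C(9) = 1 + C(8) + C(7) = 1 + 67 + 41 = 109
C(10) = 1 + C(9) + C(8) = 1 + 109 + 67 = 177
C(11) = 1 + C(10) + C(9) = 1 + 177 + 109 = 287
C(12) = 1 + C(11) + C(10) = 1 + 287 + 177 = 465
C(13) = 1 + C(12) + C(11) = 1 + 465 + 287 = 753
C(14) = 1 + C(13) + C(12) = 1 + 753 + 465 = 1219
C(15) = 1 + C(14) + C(13) = 1 + 1219 + 753 = 1973
C(16) = 1 + C(15) + C(14) = 1 + 1973 + 1219 = 3193
C(17) = 1 + C(16) + C(15) = 1 + 3193 + 1973 = 5167
C(18) = 1 + C(17) + C(16) = 1 + 5167 + 3193 = 8361
C(19) = 1 + C(18) + C(17) = 1 + 8361 + 5167 = 13529
C(20) = 1 + C(19) + C(18) = 1 + 13529 + 8361 = 21891
C(21) = 1 + C(20) + C(19) = 1 + 21891 + 13529 = 35421
C(22) = 1 + C(21) + C(20) = 1 + 35421 + 21891 = 57313

57313


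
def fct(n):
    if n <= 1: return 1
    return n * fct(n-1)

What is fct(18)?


fct(18)
= 18 * fct(17)
= 18 * 17 * fct(16)
= 18 * 17 * 16 * fct(15)
= 18 * 17 * 16 * 15 * fct(14)
= 18 * 17 * 16 * 15 * 14 * fct(13)
= 18 * 17 * 16 * 15 * 14 * 13 * fct(12)
= 18 * 17 * 16 * 15 * 14 * 13 * 12 * fct(11)
= 18 * 17 * 16 * 15 * 14 * 13 * 12 * 11 * fct(10)
= 18 * 17 * 16 * 15 * 14 * 13 * 12 * 11 * 10 * fct(9)
= 18 * 17 * 16 * 15 * 14 * 13 * 12 * 11 * 10 * 9 * fct(8)
= 18 * 17 * 16 * 15 * 14 * 13 * 12 * 11 * 10 * 9 * 8 * fct(7)
= 18 * 17 * 16 * 15 * 14 * 13 * 12 * 11 * 10 * 9 * 8 * 7 * fct(6)
= 18 * 17 * 16 * 15 * 14 * 13 * 12 * 11 * 10 * 9 * 8 * 7 * 6 * fct(5)
= 18 * 17 * 16 * 15 * 14 * 13 * 12 * 11 * 10 * 9 * 8 * 7 * 6 * 5 * fct(4)
= 18 * 17 * 16 * 15 * 14 * 13 * 12 * 11 * 10 * 9 * 8 * 7 * 6 * 5 * 4 * fct(3)
= 18 * 17 * 16 * 15 * 14 * 13 * 12 * 11 * 10 * 9 * 8 * 7 * 6 * 5 * 4 * 3 * fct(2)
= 18 * 17 * 16 * 15 * 14 * 13 * 12 * 11 * 10 * 9 * 8 * 7 * 6 * 5 * 4 * 3 * 2 * fct(1)
= 18 * 17 * 16 * 15 * 14 * 13 * 12 * 11 * 10 * 9 * 8 * 7 * 6 * 5 * 4 * 3 * 2 * 1
= 6402373705728000

6402373705728000


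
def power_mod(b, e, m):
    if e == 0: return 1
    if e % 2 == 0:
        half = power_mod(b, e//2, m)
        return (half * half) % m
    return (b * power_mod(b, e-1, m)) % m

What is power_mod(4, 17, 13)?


power_mod(4, 17, 13): e is odd, compute power_mod(4, 16, 13)
  power_mod(4, 16, 13): e is even, compute power_mod(4, 8, 13)
    power_mod(4, 8, 13): e is even, compute power_mod(4, 4, 13)
      power_mod(4, 4, 13): e is even, compute power_mod(4, 2, 13)
        power_mod(4, 2, 13): e is even, compute power_mod(4, 1, 13)
          power_mod(4, 1, 13): e is odd, compute power_mod(4, 0, 13)
          power_mod(4, 0, 13) = 1
          (4 * 1) % 13 = 4
        half=4, (4*4) % 13 = 3
      half=3, (3*3) % 13 = 9
    half=9, (9*9) % 13 = 3
  half=3, (3*3) % 13 = 9
(4 * 9) % 13 = 10

10


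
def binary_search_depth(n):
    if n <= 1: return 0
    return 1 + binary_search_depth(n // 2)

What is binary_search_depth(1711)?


1711 / 2 = 855
855 / 2 = 427
427 / 2 = 213
213 / 2 = 106
106 / 2 = 53
53 / 2 = 26
26 / 2 = 13
13 / 2 = 6
6 / 2 = 3
3 / 2 = 1
Reached 1 after 10 halvings

10


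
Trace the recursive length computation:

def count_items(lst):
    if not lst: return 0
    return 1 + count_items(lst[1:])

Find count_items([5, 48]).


count_items([5, 48]) = 1 + count_items([48])
count_items([48]) = 1 + count_items([])
count_items([]) = 0  (base case)
Unwinding: 1 + 1 + 0 = 2

2


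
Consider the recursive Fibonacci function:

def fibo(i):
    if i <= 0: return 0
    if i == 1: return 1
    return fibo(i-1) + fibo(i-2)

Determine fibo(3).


Computing fibo(3) bottom-up:
fibo(0) = 0
fibo(1) = 1
fibo(2) = fibo(1) + fibo(0) = 1 + 0 = 1
fibo(3) = fibo(2) + fibo(1) = 1 + 1 = 2

2


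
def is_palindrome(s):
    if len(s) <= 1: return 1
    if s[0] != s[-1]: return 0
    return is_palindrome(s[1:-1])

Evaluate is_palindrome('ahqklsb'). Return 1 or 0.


is_palindrome('ahqklsb'): s[0]='a' != s[-1]='b' -> return 0
Result: 0 (not a palindrome)

0


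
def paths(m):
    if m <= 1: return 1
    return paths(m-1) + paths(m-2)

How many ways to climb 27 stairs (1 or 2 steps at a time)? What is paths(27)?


Building up from base cases:
paths(0) = 1
paths(1) = 1
paths(2) = paths(1) + paths(0) = 1 + 1 = 2
paths(3) = paths(2) + paths(1) = 2 + 1 = 3
paths(4) = paths(3) + paths(2) = 3 + 2 = 5
paths(5) = paths(4) + paths(3) = 5 + 3 = 8
paths(6) = paths(5) + paths(4) = 8 + 5 = 13
paths(7) = paths(6) + paths(5) = 13 + 8 = 21
paths(8) = paths(7) + paths(6) = 21 + 13 = 34
paths(9) = paths(8) + paths(7) = 34 + 21 = 55
paths(10) = paths(9) + paths(8) = 55 + 34 = 89
paths(11) = paths(10) + paths(9) = 89 + 55 = 144
paths(12) = paths(11) + paths(10) = 144 + 89 = 233
paths(13) = paths(12) + paths(11) = 233 + 144 = 377
paths(14) = paths(13) + paths(12) = 377 + 233 = 610
paths(15) = paths(14) + paths(13) = 610 + 377 = 987
paths(16) = paths(15) + paths(14) = 987 + 610 = 1597
paths(17) = paths(16) + paths(15) = 1597 + 987 = 2584
paths(18) = paths(17) + paths(16) = 2584 + 1597 = 4181
paths(19) = paths(18) + paths(17) = 4181 + 2584 = 6765
paths(20) = paths(19) + paths(18) = 6765 + 4181 = 10946
paths(21) = paths(20) + paths(19) = 10946 + 6765 = 17711
paths(22) = paths(21) + paths(20) = 17711 + 10946 = 28657
paths(23) = paths(22) + paths(21) = 28657 + 17711 = 46368
paths(24) = paths(23) + paths(22) = 46368 + 28657 = 75025
paths(25) = paths(24) + paths(23) = 75025 + 46368 = 121393
paths(26) = paths(25) + paths(24) = 121393 + 75025 = 196418
paths(27) = paths(26) + paths(25) = 196418 + 121393 = 317811

317811


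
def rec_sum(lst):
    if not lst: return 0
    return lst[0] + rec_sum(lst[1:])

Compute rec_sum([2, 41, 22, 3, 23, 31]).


rec_sum([2, 41, 22, 3, 23, 31]) = 2 + rec_sum([41, 22, 3, 23, 31])
rec_sum([41, 22, 3, 23, 31]) = 41 + rec_sum([22, 3, 23, 31])
rec_sum([22, 3, 23, 31]) = 22 + rec_sum([3, 23, 31])
rec_sum([3, 23, 31]) = 3 + rec_sum([23, 31])
rec_sum([23, 31]) = 23 + rec_sum([31])
rec_sum([31]) = 31 + rec_sum([])
rec_sum([]) = 0  (base case)
Total: 2 + 41 + 22 + 3 + 23 + 31 + 0 = 122

122


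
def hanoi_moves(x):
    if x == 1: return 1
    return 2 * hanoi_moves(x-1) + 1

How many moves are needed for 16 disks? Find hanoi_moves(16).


hanoi_moves(16) = 2 * hanoi_moves(15) + 1
hanoi_moves(15) = 2 * hanoi_moves(14) + 1
hanoi_moves(14) = 2 * hanoi_moves(13) + 1
hanoi_moves(13) = 2 * hanoi_moves(12) + 1
hanoi_moves(12) = 2 * hanoi_moves(11) + 1
hanoi_moves(11) = 2 * hanoi_moves(10) + 1
hanoi_moves(10) = 2 * hanoi_moves(9) + 1
hanoi_moves(9) = 2 * hanoi_moves(8) + 1
hanoi_moves(8) = 2 * hanoi_moves(7) + 1
hanoi_moves(7) = 2 * hanoi_moves(6) + 1
hanoi_moves(6) = 2 * hanoi_moves(5) + 1
hanoi_moves(5) = 2 * hanoi_moves(4) + 1
hanoi_moves(4) = 2 * hanoi_moves(3) + 1
hanoi_moves(3) = 2 * hanoi_moves(2) + 1
hanoi_moves(2) = 2 * hanoi_moves(1) + 1
hanoi_moves(1) = 1  (base case)
hanoi_moves(2) = 2 * 1 + 1 = 3
hanoi_moves(3) = 2 * 3 + 1 = 7
hanoi_moves(4) = 2 * 7 + 1 = 15
hanoi_moves(5) = 2 * 15 + 1 = 31
hanoi_moves(6) = 2 * 31 + 1 = 63
hanoi_moves(7) = 2 * 63 + 1 = 127
hanoi_moves(8) = 2 * 127 + 1 = 255
hanoi_moves(9) = 2 * 255 + 1 = 511
hanoi_moves(10) = 2 * 511 + 1 = 1023
hanoi_moves(11) = 2 * 1023 + 1 = 2047
hanoi_moves(12) = 2 * 2047 + 1 = 4095
hanoi_moves(13) = 2 * 4095 + 1 = 8191
hanoi_moves(14) = 2 * 8191 + 1 = 16383
hanoi_moves(15) = 2 * 16383 + 1 = 32767
hanoi_moves(16) = 2 * 32767 + 1 = 65535

65535


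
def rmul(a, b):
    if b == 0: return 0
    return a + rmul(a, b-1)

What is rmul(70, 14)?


rmul(70, 14) = 70 + rmul(70, 13)
rmul(70, 13) = 70 + rmul(70, 12)
rmul(70, 12) = 70 + rmul(70, 11)
rmul(70, 11) = 70 + rmul(70, 10)
rmul(70, 10) = 70 + rmul(70, 9)
rmul(70, 9) = 70 + rmul(70, 8)
rmul(70, 8) = 70 + rmul(70, 7)
rmul(70, 7) = 70 + rmul(70, 6)
rmul(70, 6) = 70 + rmul(70, 5)
rmul(70, 5) = 70 + rmul(70, 4)
rmul(70, 4) = 70 + rmul(70, 3)
rmul(70, 3) = 70 + rmul(70, 2)
rmul(70, 2) = 70 + rmul(70, 1)
rmul(70, 1) = 70 + rmul(70, 0)
rmul(70, 0) = 0  (base case)
Total: 70 + 70 + 70 + 70 + 70 + 70 + 70 + 70 + 70 + 70 + 70 + 70 + 70 + 70 + 0 = 980

980


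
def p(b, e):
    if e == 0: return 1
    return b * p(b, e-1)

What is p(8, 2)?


p(8, 2)
= 8 * p(8, 1)
= 8 * 8 * p(8, 0)
= 8 * 8 * 1
= 64

64


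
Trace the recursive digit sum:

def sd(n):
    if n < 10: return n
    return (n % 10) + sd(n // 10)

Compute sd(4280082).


sd(4280082) = 2 + sd(428008)
sd(428008) = 8 + sd(42800)
sd(42800) = 0 + sd(4280)
sd(4280) = 0 + sd(428)
sd(428) = 8 + sd(42)
sd(42) = 2 + sd(4)
sd(4) = 4  (base case)
Total: 2 + 8 + 0 + 0 + 8 + 2 + 4 = 24

24


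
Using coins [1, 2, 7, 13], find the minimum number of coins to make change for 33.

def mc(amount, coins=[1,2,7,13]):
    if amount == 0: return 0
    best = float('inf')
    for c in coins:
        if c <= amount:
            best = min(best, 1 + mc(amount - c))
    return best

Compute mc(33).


Building up with DP:
mc(0) = 0
mc(1) = min(1+mc(0)=1+0=1) = 1
mc(2) = min(1+mc(1)=1+1=2, 1+mc(0)=1+0=1) = 1
mc(3) = min(1+mc(2)=1+1=2, 1+mc(1)=1+1=2) = 2
mc(4) = min(1+mc(3)=1+2=3, 1+mc(2)=1+1=2) = 2
mc(5) = min(1+mc(4)=1+2=3, 1+mc(3)=1+2=3) = 3
mc(6) = min(1+mc(5)=1+3=4, 1+mc(4)=1+2=3) = 3
mc(7) = min(1+mc(6)=1+3=4, 1+mc(5)=1+3=4, 1+mc(0)=1+0=1) = 1
mc(8) = min(1+mc(7)=1+1=2, 1+mc(6)=1+3=4, 1+mc(1)=1+1=2) = 2
mc(9) = min(1+mc(8)=1+2=3, 1+mc(7)=1+1=2, 1+mc(2)=1+1=2) = 2
mc(10) = min(1+mc(9)=1+2=3, 1+mc(8)=1+2=3, 1+mc(3)=1+2=3) = 3
mc(11) = min(1+mc(10)=1+3=4, 1+mc(9)=1+2=3, 1+mc(4)=1+2=3) = 3
mc(12) = min(1+mc(11)=1+3=4, 1+mc(10)=1+3=4, 1+mc(5)=1+3=4) = 4
mc(13) = min(1+mc(12)=1+4=5, 1+mc(11)=1+3=4, 1+mc(6)=1+3=4, 1+mc(0)=1+0=1) = 1
mc(14) = min(1+mc(13)=1+1=2, 1+mc(12)=1+4=5, 1+mc(7)=1+1=2, 1+mc(1)=1+1=2) = 2
mc(15) = min(1+mc(14)=1+2=3, 1+mc(13)=1+1=2, 1+mc(8)=1+2=3, 1+mc(2)=1+1=2) = 2
mc(16) = min(1+mc(15)=1+2=3, 1+mc(14)=1+2=3, 1+mc(9)=1+2=3, 1+mc(3)=1+2=3) = 3
mc(17) = min(1+mc(16)=1+3=4, 1+mc(15)=1+2=3, 1+mc(10)=1+3=4, 1+mc(4)=1+2=3) = 3
mc(18) = min(1+mc(17)=1+3=4, 1+mc(16)=1+3=4, 1+mc(11)=1+3=4, 1+mc(5)=1+3=4) = 4
mc(19) = min(1+mc(18)=1+4=5, 1+mc(17)=1+3=4, 1+mc(12)=1+4=5, 1+mc(6)=1+3=4) = 4
mc(20) = min(1+mc(19)=1+4=5, 1+mc(18)=1+4=5, 1+mc(13)=1+1=2, 1+mc(7)=1+1=2) = 2
mc(21) = min(1+mc(20)=1+2=3, 1+mc(19)=1+4=5, 1+mc(14)=1+2=3, 1+mc(8)=1+2=3) = 3
mc(22) = min(1+mc(21)=1+3=4, 1+mc(20)=1+2=3, 1+mc(15)=1+2=3, 1+mc(9)=1+2=3) = 3
mc(23) = min(1+mc(22)=1+3=4, 1+mc(21)=1+3=4, 1+mc(16)=1+3=4, 1+mc(10)=1+3=4) = 4
mc(24) = min(1+mc(23)=1+4=5, 1+mc(22)=1+3=4, 1+mc(17)=1+3=4, 1+mc(11)=1+3=4) = 4
mc(25) = min(1+mc(24)=1+4=5, 1+mc(23)=1+4=5, 1+mc(18)=1+4=5, 1+mc(12)=1+4=5) = 5
mc(26) = min(1+mc(25)=1+5=6, 1+mc(24)=1+4=5, 1+mc(19)=1+4=5, 1+mc(13)=1+1=2) = 2
mc(27) = min(1+mc(26)=1+2=3, 1+mc(25)=1+5=6, 1+mc(20)=1+2=3, 1+mc(14)=1+2=3) = 3
mc(28) = min(1+mc(27)=1+3=4, 1+mc(26)=1+2=3, 1+mc(21)=1+3=4, 1+mc(15)=1+2=3) = 3
mc(29) = min(1+mc(28)=1+3=4, 1+mc(27)=1+3=4, 1+mc(22)=1+3=4, 1+mc(16)=1+3=4) = 4
mc(30) = min(1+mc(29)=1+4=5, 1+mc(28)=1+3=4, 1+mc(23)=1+4=5, 1+mc(17)=1+3=4) = 4
mc(31) = min(1+mc(30)=1+4=5, 1+mc(29)=1+4=5, 1+mc(24)=1+4=5, 1+mc(18)=1+4=5) = 5
mc(32) = min(1+mc(31)=1+5=6, 1+mc(30)=1+4=5, 1+mc(25)=1+5=6, 1+mc(19)=1+4=5) = 5
mc(33) = min(1+mc(32)=1+5=6, 1+mc(31)=1+5=6, 1+mc(26)=1+2=3, 1+mc(20)=1+2=3) = 3

3


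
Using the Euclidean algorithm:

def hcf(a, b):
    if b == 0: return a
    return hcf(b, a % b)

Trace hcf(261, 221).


hcf(261, 221) = hcf(221, 40)
hcf(221, 40) = hcf(40, 21)
hcf(40, 21) = hcf(21, 19)
hcf(21, 19) = hcf(19, 2)
hcf(19, 2) = hcf(2, 1)
hcf(2, 1) = hcf(1, 0)
hcf(1, 0) = 1  (base case)

1


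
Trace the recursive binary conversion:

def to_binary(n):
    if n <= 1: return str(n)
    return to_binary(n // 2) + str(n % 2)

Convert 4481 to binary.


to_binary(4481) = to_binary(2240) + '1'
to_binary(2240) = to_binary(1120) + '0'
to_binary(1120) = to_binary(560) + '0'
to_binary(560) = to_binary(280) + '0'
to_binary(280) = to_binary(140) + '0'
to_binary(140) = to_binary(70) + '0'
to_binary(70) = to_binary(35) + '0'
to_binary(35) = to_binary(17) + '1'
to_binary(17) = to_binary(8) + '1'
to_binary(8) = to_binary(4) + '0'
to_binary(4) = to_binary(2) + '0'
to_binary(2) = to_binary(1) + '0'
to_binary(1) = '1'  (base case)
Concatenating: '1' + '0' + '0' + '0' + '1' + '1' + '0' + '0' + '0' + '0' + '0' + '0' + '1' = '1000110000001'

1000110000001


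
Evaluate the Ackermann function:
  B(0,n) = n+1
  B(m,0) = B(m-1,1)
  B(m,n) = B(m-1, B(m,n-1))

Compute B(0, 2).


B(0, 2) = 3
Result: B(0, 2) = 3

3


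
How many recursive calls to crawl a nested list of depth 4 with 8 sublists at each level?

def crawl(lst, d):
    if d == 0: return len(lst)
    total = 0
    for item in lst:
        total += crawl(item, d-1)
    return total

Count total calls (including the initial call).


At depth 0 (root): 1 call
At depth 1: each of 1 parents calls crawl on 8 children = 8 calls
At depth 2: each of 8 parents calls crawl on 8 children = 64 calls
At depth 3: each of 64 parents calls crawl on 8 children = 512 calls
At depth 4: each of 512 parents calls crawl on 8 children = 4096 calls
Total: 1 + 8 + 64 + 512 + 4096 = 4681

4681


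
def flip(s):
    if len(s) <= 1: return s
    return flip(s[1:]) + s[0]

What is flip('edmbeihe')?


flip('edmbeihe') = flip('dmbeihe') + 'e'
flip('dmbeihe') = flip('mbeihe') + 'd'
flip('mbeihe') = flip('beihe') + 'm'
flip('beihe') = flip('eihe') + 'b'
flip('eihe') = flip('ihe') + 'e'
flip('ihe') = flip('he') + 'i'
flip('he') = flip('e') + 'h'
flip('e') = 'e'  (base case)
Concatenating: 'e' + 'h' + 'i' + 'e' + 'b' + 'm' + 'd' + 'e' = 'ehiebmde'

ehiebmde


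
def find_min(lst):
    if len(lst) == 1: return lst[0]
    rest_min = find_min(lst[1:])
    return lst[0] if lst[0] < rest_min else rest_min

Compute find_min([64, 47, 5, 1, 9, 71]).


find_min([64, 47, 5, 1, 9, 71]): compare 64 with find_min([47, 5, 1, 9, 71])
find_min([47, 5, 1, 9, 71]): compare 47 with find_min([5, 1, 9, 71])
find_min([5, 1, 9, 71]): compare 5 with find_min([1, 9, 71])
find_min([1, 9, 71]): compare 1 with find_min([9, 71])
find_min([9, 71]): compare 9 with find_min([71])
find_min([71]) = 71  (base case)
Compare 9 with 71 -> 9
Compare 1 with 9 -> 1
Compare 5 with 1 -> 1
Compare 47 with 1 -> 1
Compare 64 with 1 -> 1

1


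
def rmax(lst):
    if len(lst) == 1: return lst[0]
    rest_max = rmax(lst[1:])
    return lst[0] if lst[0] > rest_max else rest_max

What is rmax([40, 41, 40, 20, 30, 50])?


rmax([40, 41, 40, 20, 30, 50]): compare 40 with rmax([41, 40, 20, 30, 50])
rmax([41, 40, 20, 30, 50]): compare 41 with rmax([40, 20, 30, 50])
rmax([40, 20, 30, 50]): compare 40 with rmax([20, 30, 50])
rmax([20, 30, 50]): compare 20 with rmax([30, 50])
rmax([30, 50]): compare 30 with rmax([50])
rmax([50]) = 50  (base case)
Compare 30 with 50 -> 50
Compare 20 with 50 -> 50
Compare 40 with 50 -> 50
Compare 41 with 50 -> 50
Compare 40 with 50 -> 50

50


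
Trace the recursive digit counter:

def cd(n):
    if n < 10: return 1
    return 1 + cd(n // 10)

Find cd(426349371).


cd(426349371) = 1 + cd(42634937)
cd(42634937) = 1 + cd(4263493)
cd(4263493) = 1 + cd(426349)
cd(426349) = 1 + cd(42634)
cd(42634) = 1 + cd(4263)
cd(4263) = 1 + cd(426)
cd(426) = 1 + cd(42)
cd(42) = 1 + cd(4)
cd(4) = 1  (base case: 4 < 10)
Unwinding: 1 + 1 + 1 + 1 + 1 + 1 + 1 + 1 + 1 = 9

9


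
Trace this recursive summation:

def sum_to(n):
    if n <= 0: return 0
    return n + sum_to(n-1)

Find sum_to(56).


sum_to(56)
= 56 + 55 + 54 + 53 + 52 + 51 + 50 + 49 + 48 + 47 + 46 + 45 + 44 + 43 + 42 + 41 + 40 + 39 + 38 + 37 + 36 + 35 + 34 + 33 + 32 + 31 + 30 + 29 + 28 + 27 + 26 + 25 + 24 + 23 + 22 + 21 + 20 + 19 + 18 + 17 + 16 + 15 + 14 + 13 + 12 + 11 + 10 + 9 + 8 + 7 + 6 + 5 + 4 + 3 + 2 + 1 + sum_to(0)
= 56 + 55 + 54 + 53 + 52 + 51 + 50 + 49 + 48 + 47 + 46 + 45 + 44 + 43 + 42 + 41 + 40 + 39 + 38 + 37 + 36 + 35 + 34 + 33 + 32 + 31 + 30 + 29 + 28 + 27 + 26 + 25 + 24 + 23 + 22 + 21 + 20 + 19 + 18 + 17 + 16 + 15 + 14 + 13 + 12 + 11 + 10 + 9 + 8 + 7 + 6 + 5 + 4 + 3 + 2 + 1 + 0
= 1596

1596


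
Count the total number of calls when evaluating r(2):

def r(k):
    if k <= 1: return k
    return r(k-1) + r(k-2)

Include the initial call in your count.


Let C(n) = total calls for r(n)
C(0) = 1, C(1) = 1
C(2) = 1 + C(1) + C(0) = 1 + 1 + 1 = 3

3


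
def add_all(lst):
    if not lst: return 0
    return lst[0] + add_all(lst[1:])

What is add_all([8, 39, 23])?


add_all([8, 39, 23]) = 8 + add_all([39, 23])
add_all([39, 23]) = 39 + add_all([23])
add_all([23]) = 23 + add_all([])
add_all([]) = 0  (base case)
Total: 8 + 39 + 23 + 0 = 70

70


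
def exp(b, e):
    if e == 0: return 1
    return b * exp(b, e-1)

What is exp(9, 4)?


exp(9, 4)
= 9 * exp(9, 3)
= 9 * 9 * exp(9, 2)
= 9 * 9 * 9 * exp(9, 1)
= 9 * 9 * 9 * 9 * exp(9, 0)
= 9 * 9 * 9 * 9 * 1
= 6561

6561


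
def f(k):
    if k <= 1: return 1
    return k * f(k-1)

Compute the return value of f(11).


f(11)
= 11 * f(10)
= 11 * 10 * f(9)
= 11 * 10 * 9 * f(8)
= 11 * 10 * 9 * 8 * f(7)
= 11 * 10 * 9 * 8 * 7 * f(6)
= 11 * 10 * 9 * 8 * 7 * 6 * f(5)
= 11 * 10 * 9 * 8 * 7 * 6 * 5 * f(4)
= 11 * 10 * 9 * 8 * 7 * 6 * 5 * 4 * f(3)
= 11 * 10 * 9 * 8 * 7 * 6 * 5 * 4 * 3 * f(2)
= 11 * 10 * 9 * 8 * 7 * 6 * 5 * 4 * 3 * 2 * f(1)
= 11 * 10 * 9 * 8 * 7 * 6 * 5 * 4 * 3 * 2 * 1
= 39916800

39916800


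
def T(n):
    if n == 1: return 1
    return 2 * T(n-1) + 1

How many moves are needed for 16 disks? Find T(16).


T(16) = 2 * T(15) + 1
T(15) = 2 * T(14) + 1
T(14) = 2 * T(13) + 1
T(13) = 2 * T(12) + 1
T(12) = 2 * T(11) + 1
T(11) = 2 * T(10) + 1
T(10) = 2 * T(9) + 1
T(9) = 2 * T(8) + 1
T(8) = 2 * T(7) + 1
T(7) = 2 * T(6) + 1
T(6) = 2 * T(5) + 1
T(5) = 2 * T(4) + 1
T(4) = 2 * T(3) + 1
T(3) = 2 * T(2) + 1
T(2) = 2 * T(1) + 1
T(1) = 1  (base case)
T(2) = 2 * 1 + 1 = 3
T(3) = 2 * 3 + 1 = 7
T(4) = 2 * 7 + 1 = 15
T(5) = 2 * 15 + 1 = 31
T(6) = 2 * 31 + 1 = 63
T(7) = 2 * 63 + 1 = 127
T(8) = 2 * 127 + 1 = 255
T(9) = 2 * 255 + 1 = 511
T(10) = 2 * 511 + 1 = 1023
T(11) = 2 * 1023 + 1 = 2047
T(12) = 2 * 2047 + 1 = 4095
T(13) = 2 * 4095 + 1 = 8191
T(14) = 2 * 8191 + 1 = 16383
T(15) = 2 * 16383 + 1 = 32767
T(16) = 2 * 32767 + 1 = 65535

65535


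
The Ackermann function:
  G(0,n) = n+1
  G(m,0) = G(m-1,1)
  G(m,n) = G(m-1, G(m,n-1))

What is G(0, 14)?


G(0, 14) = 15
Result: G(0, 14) = 15

15


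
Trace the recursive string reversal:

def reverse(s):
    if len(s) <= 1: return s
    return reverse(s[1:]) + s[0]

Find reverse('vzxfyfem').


reverse('vzxfyfem') = reverse('zxfyfem') + 'v'
reverse('zxfyfem') = reverse('xfyfem') + 'z'
reverse('xfyfem') = reverse('fyfem') + 'x'
reverse('fyfem') = reverse('yfem') + 'f'
reverse('yfem') = reverse('fem') + 'y'
reverse('fem') = reverse('em') + 'f'
reverse('em') = reverse('m') + 'e'
reverse('m') = 'm'  (base case)
Concatenating: 'm' + 'e' + 'f' + 'y' + 'f' + 'x' + 'z' + 'v' = 'mefyfxzv'

mefyfxzv


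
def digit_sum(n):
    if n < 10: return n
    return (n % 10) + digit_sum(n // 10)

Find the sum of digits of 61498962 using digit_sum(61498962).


digit_sum(61498962) = 2 + digit_sum(6149896)
digit_sum(6149896) = 6 + digit_sum(614989)
digit_sum(614989) = 9 + digit_sum(61498)
digit_sum(61498) = 8 + digit_sum(6149)
digit_sum(6149) = 9 + digit_sum(614)
digit_sum(614) = 4 + digit_sum(61)
digit_sum(61) = 1 + digit_sum(6)
digit_sum(6) = 6  (base case)
Total: 2 + 6 + 9 + 8 + 9 + 4 + 1 + 6 = 45

45


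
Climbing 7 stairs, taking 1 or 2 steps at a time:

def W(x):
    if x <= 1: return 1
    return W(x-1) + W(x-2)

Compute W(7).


Building up from base cases:
W(0) = 1
W(1) = 1
W(2) = W(1) + W(0) = 1 + 1 = 2
W(3) = W(2) + W(1) = 2 + 1 = 3
W(4) = W(3) + W(2) = 3 + 2 = 5
W(5) = W(4) + W(3) = 5 + 3 = 8
W(6) = W(5) + W(4) = 8 + 5 = 13
W(7) = W(6) + W(5) = 13 + 8 = 21

21


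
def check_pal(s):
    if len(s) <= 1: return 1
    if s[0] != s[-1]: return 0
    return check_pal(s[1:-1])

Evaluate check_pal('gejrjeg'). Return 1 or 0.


check_pal('gejrjeg'): s[0]='g' == s[-1]='g' -> check check_pal('ejrje')
check_pal('ejrje'): s[0]='e' == s[-1]='e' -> check check_pal('jrj')
check_pal('jrj'): s[0]='j' == s[-1]='j' -> check check_pal('r')
check_pal('r'): len <= 1 -> return 1  (base case)
Result: 1 (palindrome)

1


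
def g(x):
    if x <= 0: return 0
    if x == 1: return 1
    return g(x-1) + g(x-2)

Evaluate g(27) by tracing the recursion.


Computing g(27) bottom-up:
g(0) = 0
g(1) = 1
g(2) = g(1) + g(0) = 1 + 0 = 1
g(3) = g(2) + g(1) = 1 + 1 = 2
g(4) = g(3) + g(2) = 2 + 1 = 3
g(5) = g(4) + g(3) = 3 + 2 = 5
g(6) = g(5) + g(4) = 5 + 3 = 8
g(7) = g(6) + g(5) = 8 + 5 = 13
g(8) = g(7) + g(6) = 13 + 8 = 21
g(9) = g(8) + g(7) = 21 + 13 = 34
g(10) = g(9) + g(8) = 34 + 21 = 55
g(11) = g(10) + g(9) = 55 + 34 = 89
g(12) = g(11) + g(10) = 89 + 55 = 144
g(13) = g(12) + g(11) = 144 + 89 = 233
g(14) = g(13) + g(12) = 233 + 144 = 377
g(15) = g(14) + g(13) = 377 + 233 = 610
g(16) = g(15) + g(14) = 610 + 377 = 987
g(17) = g(16) + g(15) = 987 + 610 = 1597
g(18) = g(17) + g(16) = 1597 + 987 = 2584
g(19) = g(18) + g(17) = 2584 + 1597 = 4181
g(20) = g(19) + g(18) = 4181 + 2584 = 6765
g(21) = g(20) + g(19) = 6765 + 4181 = 10946
g(22) = g(21) + g(20) = 10946 + 6765 = 17711
g(23) = g(22) + g(21) = 17711 + 10946 = 28657
g(24) = g(23) + g(22) = 28657 + 17711 = 46368
g(25) = g(24) + g(23) = 46368 + 28657 = 75025
g(26) = g(25) + g(24) = 75025 + 46368 = 121393
g(27) = g(26) + g(25) = 121393 + 75025 = 196418

196418


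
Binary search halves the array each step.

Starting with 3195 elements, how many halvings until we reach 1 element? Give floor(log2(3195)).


3195 / 2 = 1597
1597 / 2 = 798
798 / 2 = 399
399 / 2 = 199
199 / 2 = 99
99 / 2 = 49
49 / 2 = 24
24 / 2 = 12
12 / 2 = 6
6 / 2 = 3
3 / 2 = 1
Reached 1 after 11 halvings

11


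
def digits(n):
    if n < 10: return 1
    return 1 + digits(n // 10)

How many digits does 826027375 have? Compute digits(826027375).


digits(826027375) = 1 + digits(82602737)
digits(82602737) = 1 + digits(8260273)
digits(8260273) = 1 + digits(826027)
digits(826027) = 1 + digits(82602)
digits(82602) = 1 + digits(8260)
digits(8260) = 1 + digits(826)
digits(826) = 1 + digits(82)
digits(82) = 1 + digits(8)
digits(8) = 1  (base case: 8 < 10)
Unwinding: 1 + 1 + 1 + 1 + 1 + 1 + 1 + 1 + 1 = 9

9


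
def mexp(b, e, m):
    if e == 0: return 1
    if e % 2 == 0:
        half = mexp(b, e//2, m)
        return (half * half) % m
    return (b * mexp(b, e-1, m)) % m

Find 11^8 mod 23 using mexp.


mexp(11, 8, 23): e is even, compute mexp(11, 4, 23)
  mexp(11, 4, 23): e is even, compute mexp(11, 2, 23)
    mexp(11, 2, 23): e is even, compute mexp(11, 1, 23)
      mexp(11, 1, 23): e is odd, compute mexp(11, 0, 23)
        mexp(11, 0, 23) = 1
      (11 * 1) % 23 = 11
    half=11, (11*11) % 23 = 6
  half=6, (6*6) % 23 = 13
half=13, (13*13) % 23 = 8

8


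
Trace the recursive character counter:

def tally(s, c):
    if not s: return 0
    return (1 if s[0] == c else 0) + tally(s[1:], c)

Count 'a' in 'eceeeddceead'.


s[0]='e' != 'a' -> 0
s[0]='c' != 'a' -> 0
s[0]='e' != 'a' -> 0
s[0]='e' != 'a' -> 0
s[0]='e' != 'a' -> 0
s[0]='d' != 'a' -> 0
s[0]='d' != 'a' -> 0
s[0]='c' != 'a' -> 0
s[0]='e' != 'a' -> 0
s[0]='e' != 'a' -> 0
s[0]='a' == 'a' -> 1
s[0]='d' != 'a' -> 0
Sum: 0 + 0 + 0 + 0 + 0 + 0 + 0 + 0 + 0 + 0 + 1 + 0 = 1

1


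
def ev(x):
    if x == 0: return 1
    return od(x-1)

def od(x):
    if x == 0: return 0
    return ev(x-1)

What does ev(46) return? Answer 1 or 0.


ev(46) = od(45)
od(45) = ev(44)
ev(44) = od(43)
od(43) = ev(42)
ev(42) = od(41)
od(41) = ev(40)
ev(40) = od(39)
od(39) = ev(38)
ev(38) = od(37)
od(37) = ev(36)
ev(36) = od(35)
od(35) = ev(34)
ev(34) = od(33)
od(33) = ev(32)
ev(32) = od(31)
od(31) = ev(30)
ev(30) = od(29)
od(29) = ev(28)
ev(28) = od(27)
od(27) = ev(26)
ev(26) = od(25)
od(25) = ev(24)
ev(24) = od(23)
od(23) = ev(22)
ev(22) = od(21)
od(21) = ev(20)
ev(20) = od(19)
od(19) = ev(18)
ev(18) = od(17)
od(17) = ev(16)
ev(16) = od(15)
od(15) = ev(14)
ev(14) = od(13)
od(13) = ev(12)
ev(12) = od(11)
od(11) = ev(10)
ev(10) = od(9)
od(9) = ev(8)
ev(8) = od(7)
od(7) = ev(6)
ev(6) = od(5)
od(5) = ev(4)
ev(4) = od(3)
od(3) = ev(2)
ev(2) = od(1)
od(1) = ev(0)
ev(0) = 1  (base case)
Result: 1

1


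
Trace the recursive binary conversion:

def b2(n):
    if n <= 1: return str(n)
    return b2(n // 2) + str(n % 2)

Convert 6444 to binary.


b2(6444) = b2(3222) + '0'
b2(3222) = b2(1611) + '0'
b2(1611) = b2(805) + '1'
b2(805) = b2(402) + '1'
b2(402) = b2(201) + '0'
b2(201) = b2(100) + '1'
b2(100) = b2(50) + '0'
b2(50) = b2(25) + '0'
b2(25) = b2(12) + '1'
b2(12) = b2(6) + '0'
b2(6) = b2(3) + '0'
b2(3) = b2(1) + '1'
b2(1) = '1'  (base case)
Concatenating: '1' + '1' + '0' + '0' + '1' + '0' + '0' + '1' + '0' + '1' + '1' + '0' + '0' = '1100100101100'

1100100101100


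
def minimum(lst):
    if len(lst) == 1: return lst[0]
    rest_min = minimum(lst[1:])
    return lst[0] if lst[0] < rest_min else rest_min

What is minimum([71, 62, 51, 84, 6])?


minimum([71, 62, 51, 84, 6]): compare 71 with minimum([62, 51, 84, 6])
minimum([62, 51, 84, 6]): compare 62 with minimum([51, 84, 6])
minimum([51, 84, 6]): compare 51 with minimum([84, 6])
minimum([84, 6]): compare 84 with minimum([6])
minimum([6]) = 6  (base case)
Compare 84 with 6 -> 6
Compare 51 with 6 -> 6
Compare 62 with 6 -> 6
Compare 71 with 6 -> 6

6


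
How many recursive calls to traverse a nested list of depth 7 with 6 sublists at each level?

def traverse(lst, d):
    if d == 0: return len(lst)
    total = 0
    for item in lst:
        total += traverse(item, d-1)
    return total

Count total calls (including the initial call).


At depth 0 (root): 1 call
At depth 1: each of 1 parents calls traverse on 6 children = 6 calls
At depth 2: each of 6 parents calls traverse on 6 children = 36 calls
At depth 3: each of 36 parents calls traverse on 6 children = 216 calls
At depth 4: each of 216 parents calls traverse on 6 children = 1296 calls
At depth 5: each of 1296 parents calls traverse on 6 children = 7776 calls
At depth 6: each of 7776 parents calls traverse on 6 children = 46656 calls
At depth 7: each of 46656 parents calls traverse on 6 children = 279936 calls
Total: 1 + 6 + 36 + 216 + 1296 + 7776 + 46656 + 279936 = 335923

335923


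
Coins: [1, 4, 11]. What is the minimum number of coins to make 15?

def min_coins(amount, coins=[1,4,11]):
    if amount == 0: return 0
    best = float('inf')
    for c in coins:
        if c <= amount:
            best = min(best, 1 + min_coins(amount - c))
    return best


Building up with DP:
min_coins(0) = 0
min_coins(1) = min(1+min_coins(0)=1+0=1) = 1
min_coins(2) = min(1+min_coins(1)=1+1=2) = 2
min_coins(3) = min(1+min_coins(2)=1+2=3) = 3
min_coins(4) = min(1+min_coins(3)=1+3=4, 1+min_coins(0)=1+0=1) = 1
min_coins(5) = min(1+min_coins(4)=1+1=2, 1+min_coins(1)=1+1=2) = 2
min_coins(6) = min(1+min_coins(5)=1+2=3, 1+min_coins(2)=1+2=3) = 3
min_coins(7) = min(1+min_coins(6)=1+3=4, 1+min_coins(3)=1+3=4) = 4
min_coins(8) = min(1+min_coins(7)=1+4=5, 1+min_coins(4)=1+1=2) = 2
min_coins(9) = min(1+min_coins(8)=1+2=3, 1+min_coins(5)=1+2=3) = 3
min_coins(10) = min(1+min_coins(9)=1+3=4, 1+min_coins(6)=1+3=4) = 4
min_coins(11) = min(1+min_coins(10)=1+4=5, 1+min_coins(7)=1+4=5, 1+min_coins(0)=1+0=1) = 1
min_coins(12) = min(1+min_coins(11)=1+1=2, 1+min_coins(8)=1+2=3, 1+min_coins(1)=1+1=2) = 2
min_coins(13) = min(1+min_coins(12)=1+2=3, 1+min_coins(9)=1+3=4, 1+min_coins(2)=1+2=3) = 3
min_coins(14) = min(1+min_coins(13)=1+3=4, 1+min_coins(10)=1+4=5, 1+min_coins(3)=1+3=4) = 4
min_coins(15) = min(1+min_coins(14)=1+4=5, 1+min_coins(11)=1+1=2, 1+min_coins(4)=1+1=2) = 2

2


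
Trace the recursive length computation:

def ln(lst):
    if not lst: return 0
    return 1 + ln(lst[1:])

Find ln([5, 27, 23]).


ln([5, 27, 23]) = 1 + ln([27, 23])
ln([27, 23]) = 1 + ln([23])
ln([23]) = 1 + ln([])
ln([]) = 0  (base case)
Unwinding: 1 + 1 + 1 + 0 = 3

3


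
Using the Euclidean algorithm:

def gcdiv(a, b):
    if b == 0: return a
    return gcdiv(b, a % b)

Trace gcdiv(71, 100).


gcdiv(71, 100) = gcdiv(100, 71)
gcdiv(100, 71) = gcdiv(71, 29)
gcdiv(71, 29) = gcdiv(29, 13)
gcdiv(29, 13) = gcdiv(13, 3)
gcdiv(13, 3) = gcdiv(3, 1)
gcdiv(3, 1) = gcdiv(1, 0)
gcdiv(1, 0) = 1  (base case)

1


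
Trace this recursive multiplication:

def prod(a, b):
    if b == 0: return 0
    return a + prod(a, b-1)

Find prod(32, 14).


prod(32, 14) = 32 + prod(32, 13)
prod(32, 13) = 32 + prod(32, 12)
prod(32, 12) = 32 + prod(32, 11)
prod(32, 11) = 32 + prod(32, 10)
prod(32, 10) = 32 + prod(32, 9)
prod(32, 9) = 32 + prod(32, 8)
prod(32, 8) = 32 + prod(32, 7)
prod(32, 7) = 32 + prod(32, 6)
prod(32, 6) = 32 + prod(32, 5)
prod(32, 5) = 32 + prod(32, 4)
prod(32, 4) = 32 + prod(32, 3)
prod(32, 3) = 32 + prod(32, 2)
prod(32, 2) = 32 + prod(32, 1)
prod(32, 1) = 32 + prod(32, 0)
prod(32, 0) = 0  (base case)
Total: 32 + 32 + 32 + 32 + 32 + 32 + 32 + 32 + 32 + 32 + 32 + 32 + 32 + 32 + 0 = 448

448
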